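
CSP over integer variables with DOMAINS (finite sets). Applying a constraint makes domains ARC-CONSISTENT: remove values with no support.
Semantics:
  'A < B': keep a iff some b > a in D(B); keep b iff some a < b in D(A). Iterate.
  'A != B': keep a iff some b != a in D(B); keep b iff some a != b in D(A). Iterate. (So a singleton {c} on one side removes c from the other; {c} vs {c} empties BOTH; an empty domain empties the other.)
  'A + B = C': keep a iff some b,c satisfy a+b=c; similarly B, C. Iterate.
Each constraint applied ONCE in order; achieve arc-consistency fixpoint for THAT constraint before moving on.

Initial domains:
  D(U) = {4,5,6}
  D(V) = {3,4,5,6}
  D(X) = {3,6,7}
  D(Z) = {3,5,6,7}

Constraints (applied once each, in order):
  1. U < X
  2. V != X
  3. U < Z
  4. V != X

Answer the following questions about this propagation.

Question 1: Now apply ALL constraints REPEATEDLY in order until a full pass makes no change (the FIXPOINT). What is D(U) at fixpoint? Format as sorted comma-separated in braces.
Answer: {4,5,6}

Derivation:
pass 0 (initial): D(U)={4,5,6}
pass 1: X {3,6,7}->{6,7}; Z {3,5,6,7}->{5,6,7}
pass 2: no change
Fixpoint after 2 passes: D(U) = {4,5,6}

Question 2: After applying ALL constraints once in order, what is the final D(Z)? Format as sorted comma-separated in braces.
Answer: {5,6,7}

Derivation:
Constraint 1 (U < X) on D(U)={4,5,6} D(X)={3,6,7}: X {3,6,7}->{6,7}
Constraint 2 (V != X) on D(V)={3,4,5,6} D(X)={6,7}: no change
Constraint 3 (U < Z) on D(U)={4,5,6} D(Z)={3,5,6,7}: Z {3,5,6,7}->{5,6,7}
Constraint 4 (V != X) on D(V)={3,4,5,6} D(X)={6,7}: no change
So after all 4 constraints: D(Z) = {5,6,7}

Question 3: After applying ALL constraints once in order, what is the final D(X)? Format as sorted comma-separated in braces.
Constraint 1 (U < X) on D(U)={4,5,6} D(X)={3,6,7}: X {3,6,7}->{6,7}
Constraint 2 (V != X) on D(V)={3,4,5,6} D(X)={6,7}: no change
Constraint 3 (U < Z) on D(U)={4,5,6} D(Z)={3,5,6,7}: Z {3,5,6,7}->{5,6,7}
Constraint 4 (V != X) on D(V)={3,4,5,6} D(X)={6,7}: no change
So after all 4 constraints: D(X) = {6,7}

Answer: {6,7}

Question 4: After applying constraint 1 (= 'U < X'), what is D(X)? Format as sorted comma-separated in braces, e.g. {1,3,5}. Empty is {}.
Answer: {6,7}

Derivation:
Constraint 1 (U < X) on D(U)={4,5,6} D(X)={3,6,7}: X {3,6,7}->{6,7}
So after constraint 1: D(X) = {6,7}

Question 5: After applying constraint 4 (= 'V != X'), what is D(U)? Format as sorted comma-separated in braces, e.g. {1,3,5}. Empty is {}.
Answer: {4,5,6}

Derivation:
Constraint 1 (U < X) on D(U)={4,5,6} D(X)={3,6,7}: X {3,6,7}->{6,7}
Constraint 2 (V != X) on D(V)={3,4,5,6} D(X)={6,7}: no change
Constraint 3 (U < Z) on D(U)={4,5,6} D(Z)={3,5,6,7}: Z {3,5,6,7}->{5,6,7}
Constraint 4 (V != X) on D(V)={3,4,5,6} D(X)={6,7}: no change
So after constraint 4: D(U) = {4,5,6}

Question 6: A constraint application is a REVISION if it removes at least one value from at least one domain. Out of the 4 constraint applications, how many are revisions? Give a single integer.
Constraint 1 (U < X) on D(U)={4,5,6} D(X)={3,6,7}: X {3,6,7}->{6,7} => REVISION
Constraint 2 (V != X) on D(V)={3,4,5,6} D(X)={6,7}: no change => not a revision
Constraint 3 (U < Z) on D(U)={4,5,6} D(Z)={3,5,6,7}: Z {3,5,6,7}->{5,6,7} => REVISION
Constraint 4 (V != X) on D(V)={3,4,5,6} D(X)={6,7}: no change => not a revision
Total revisions = 2

Answer: 2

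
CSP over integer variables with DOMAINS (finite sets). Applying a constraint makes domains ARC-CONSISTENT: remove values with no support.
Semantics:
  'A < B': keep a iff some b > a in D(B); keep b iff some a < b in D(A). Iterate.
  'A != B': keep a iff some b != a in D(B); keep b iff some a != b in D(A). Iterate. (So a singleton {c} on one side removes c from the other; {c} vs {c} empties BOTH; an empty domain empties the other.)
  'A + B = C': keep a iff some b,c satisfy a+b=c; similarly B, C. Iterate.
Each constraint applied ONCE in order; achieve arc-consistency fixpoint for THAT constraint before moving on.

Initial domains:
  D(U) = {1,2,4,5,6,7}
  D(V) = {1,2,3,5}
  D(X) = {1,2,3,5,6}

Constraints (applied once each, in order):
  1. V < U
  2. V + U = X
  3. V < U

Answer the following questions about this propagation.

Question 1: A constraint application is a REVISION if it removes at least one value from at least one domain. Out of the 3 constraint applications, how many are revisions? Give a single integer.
Answer: 2

Derivation:
Constraint 1 (V < U) on D(V)={1,2,3,5} D(U)={1,2,4,5,6,7}: U {1,2,4,5,6,7}->{2,4,5,6,7} => REVISION
Constraint 2 (V + U = X) on D(V)={1,2,3,5} D(U)={2,4,5,6,7} D(X)={1,2,3,5,6}: V {1,2,3,5}->{1,2,3}; U {2,4,5,6,7}->{2,4,5}; X {1,2,3,5,6}->{3,5,6} => REVISION
Constraint 3 (V < U) on D(V)={1,2,3} D(U)={2,4,5}: no change => not a revision
Total revisions = 2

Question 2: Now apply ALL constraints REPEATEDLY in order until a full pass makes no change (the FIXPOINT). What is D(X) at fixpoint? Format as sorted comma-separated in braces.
Answer: {3,5,6}

Derivation:
pass 0 (initial): D(X)={1,2,3,5,6}
pass 1: U {1,2,4,5,6,7}->{2,4,5}; V {1,2,3,5}->{1,2,3}; X {1,2,3,5,6}->{3,5,6}
pass 2: no change
Fixpoint after 2 passes: D(X) = {3,5,6}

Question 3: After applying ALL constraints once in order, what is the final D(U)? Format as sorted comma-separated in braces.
Constraint 1 (V < U) on D(V)={1,2,3,5} D(U)={1,2,4,5,6,7}: U {1,2,4,5,6,7}->{2,4,5,6,7}
Constraint 2 (V + U = X) on D(V)={1,2,3,5} D(U)={2,4,5,6,7} D(X)={1,2,3,5,6}: V {1,2,3,5}->{1,2,3}; U {2,4,5,6,7}->{2,4,5}; X {1,2,3,5,6}->{3,5,6}
Constraint 3 (V < U) on D(V)={1,2,3} D(U)={2,4,5}: no change
So after all 3 constraints: D(U) = {2,4,5}

Answer: {2,4,5}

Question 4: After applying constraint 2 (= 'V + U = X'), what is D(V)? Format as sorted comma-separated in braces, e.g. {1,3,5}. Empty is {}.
Constraint 1 (V < U) on D(V)={1,2,3,5} D(U)={1,2,4,5,6,7}: U {1,2,4,5,6,7}->{2,4,5,6,7}
Constraint 2 (V + U = X) on D(V)={1,2,3,5} D(U)={2,4,5,6,7} D(X)={1,2,3,5,6}: V {1,2,3,5}->{1,2,3}; U {2,4,5,6,7}->{2,4,5}; X {1,2,3,5,6}->{3,5,6}
So after constraint 2: D(V) = {1,2,3}

Answer: {1,2,3}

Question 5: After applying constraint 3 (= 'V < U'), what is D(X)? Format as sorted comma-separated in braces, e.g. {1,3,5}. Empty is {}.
Answer: {3,5,6}

Derivation:
Constraint 1 (V < U) on D(V)={1,2,3,5} D(U)={1,2,4,5,6,7}: U {1,2,4,5,6,7}->{2,4,5,6,7}
Constraint 2 (V + U = X) on D(V)={1,2,3,5} D(U)={2,4,5,6,7} D(X)={1,2,3,5,6}: V {1,2,3,5}->{1,2,3}; U {2,4,5,6,7}->{2,4,5}; X {1,2,3,5,6}->{3,5,6}
Constraint 3 (V < U) on D(V)={1,2,3} D(U)={2,4,5}: no change
So after constraint 3: D(X) = {3,5,6}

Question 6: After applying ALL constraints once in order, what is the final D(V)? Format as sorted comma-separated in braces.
Constraint 1 (V < U) on D(V)={1,2,3,5} D(U)={1,2,4,5,6,7}: U {1,2,4,5,6,7}->{2,4,5,6,7}
Constraint 2 (V + U = X) on D(V)={1,2,3,5} D(U)={2,4,5,6,7} D(X)={1,2,3,5,6}: V {1,2,3,5}->{1,2,3}; U {2,4,5,6,7}->{2,4,5}; X {1,2,3,5,6}->{3,5,6}
Constraint 3 (V < U) on D(V)={1,2,3} D(U)={2,4,5}: no change
So after all 3 constraints: D(V) = {1,2,3}

Answer: {1,2,3}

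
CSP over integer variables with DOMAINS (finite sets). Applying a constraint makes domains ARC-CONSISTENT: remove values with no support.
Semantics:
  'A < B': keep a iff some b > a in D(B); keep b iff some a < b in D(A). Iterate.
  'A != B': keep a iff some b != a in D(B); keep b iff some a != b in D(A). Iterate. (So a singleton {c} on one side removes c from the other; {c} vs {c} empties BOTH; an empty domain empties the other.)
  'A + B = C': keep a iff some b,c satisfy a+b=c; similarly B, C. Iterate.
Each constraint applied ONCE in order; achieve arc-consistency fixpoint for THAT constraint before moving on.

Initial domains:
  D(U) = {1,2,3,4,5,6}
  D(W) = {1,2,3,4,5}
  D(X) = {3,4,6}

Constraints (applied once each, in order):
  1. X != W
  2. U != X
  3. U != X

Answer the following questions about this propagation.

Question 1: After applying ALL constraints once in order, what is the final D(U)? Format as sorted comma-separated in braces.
Constraint 1 (X != W) on D(X)={3,4,6} D(W)={1,2,3,4,5}: no change
Constraint 2 (U != X) on D(U)={1,2,3,4,5,6} D(X)={3,4,6}: no change
Constraint 3 (U != X) on D(U)={1,2,3,4,5,6} D(X)={3,4,6}: no change
So after all 3 constraints: D(U) = {1,2,3,4,5,6}

Answer: {1,2,3,4,5,6}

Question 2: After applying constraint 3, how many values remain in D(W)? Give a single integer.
Constraint 1 (X != W) on D(X)={3,4,6} D(W)={1,2,3,4,5}: no change
Constraint 2 (U != X) on D(U)={1,2,3,4,5,6} D(X)={3,4,6}: no change
Constraint 3 (U != X) on D(U)={1,2,3,4,5,6} D(X)={3,4,6}: no change
So after constraint 3: D(W)={1,2,3,4,5}, size = 5

Answer: 5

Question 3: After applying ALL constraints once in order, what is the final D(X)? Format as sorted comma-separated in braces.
Constraint 1 (X != W) on D(X)={3,4,6} D(W)={1,2,3,4,5}: no change
Constraint 2 (U != X) on D(U)={1,2,3,4,5,6} D(X)={3,4,6}: no change
Constraint 3 (U != X) on D(U)={1,2,3,4,5,6} D(X)={3,4,6}: no change
So after all 3 constraints: D(X) = {3,4,6}

Answer: {3,4,6}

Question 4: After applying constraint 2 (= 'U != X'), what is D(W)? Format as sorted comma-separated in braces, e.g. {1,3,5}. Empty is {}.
Answer: {1,2,3,4,5}

Derivation:
Constraint 1 (X != W) on D(X)={3,4,6} D(W)={1,2,3,4,5}: no change
Constraint 2 (U != X) on D(U)={1,2,3,4,5,6} D(X)={3,4,6}: no change
So after constraint 2: D(W) = {1,2,3,4,5}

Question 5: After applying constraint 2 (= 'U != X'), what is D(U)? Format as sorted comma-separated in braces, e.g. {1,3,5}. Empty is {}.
Constraint 1 (X != W) on D(X)={3,4,6} D(W)={1,2,3,4,5}: no change
Constraint 2 (U != X) on D(U)={1,2,3,4,5,6} D(X)={3,4,6}: no change
So after constraint 2: D(U) = {1,2,3,4,5,6}

Answer: {1,2,3,4,5,6}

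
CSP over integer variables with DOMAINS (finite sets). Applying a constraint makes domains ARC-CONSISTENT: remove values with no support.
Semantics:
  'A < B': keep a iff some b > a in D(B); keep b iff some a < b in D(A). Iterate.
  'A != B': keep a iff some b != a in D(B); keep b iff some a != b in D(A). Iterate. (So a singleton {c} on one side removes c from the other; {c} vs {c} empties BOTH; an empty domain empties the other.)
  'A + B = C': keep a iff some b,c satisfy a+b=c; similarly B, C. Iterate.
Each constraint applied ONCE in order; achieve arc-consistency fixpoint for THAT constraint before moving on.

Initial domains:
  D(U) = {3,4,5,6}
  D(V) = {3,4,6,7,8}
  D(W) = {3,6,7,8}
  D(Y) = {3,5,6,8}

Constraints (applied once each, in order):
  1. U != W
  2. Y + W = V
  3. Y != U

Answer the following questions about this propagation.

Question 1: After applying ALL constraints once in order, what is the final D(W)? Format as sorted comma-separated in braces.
Answer: {3}

Derivation:
Constraint 1 (U != W) on D(U)={3,4,5,6} D(W)={3,6,7,8}: no change
Constraint 2 (Y + W = V) on D(Y)={3,5,6,8} D(W)={3,6,7,8} D(V)={3,4,6,7,8}: Y {3,5,6,8}->{3,5}; W {3,6,7,8}->{3}; V {3,4,6,7,8}->{6,8}
Constraint 3 (Y != U) on D(Y)={3,5} D(U)={3,4,5,6}: no change
So after all 3 constraints: D(W) = {3}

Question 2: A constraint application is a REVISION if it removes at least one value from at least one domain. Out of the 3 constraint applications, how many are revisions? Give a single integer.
Answer: 1

Derivation:
Constraint 1 (U != W) on D(U)={3,4,5,6} D(W)={3,6,7,8}: no change => not a revision
Constraint 2 (Y + W = V) on D(Y)={3,5,6,8} D(W)={3,6,7,8} D(V)={3,4,6,7,8}: Y {3,5,6,8}->{3,5}; W {3,6,7,8}->{3}; V {3,4,6,7,8}->{6,8} => REVISION
Constraint 3 (Y != U) on D(Y)={3,5} D(U)={3,4,5,6}: no change => not a revision
Total revisions = 1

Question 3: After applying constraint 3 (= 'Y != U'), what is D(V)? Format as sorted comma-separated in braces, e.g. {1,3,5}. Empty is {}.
Answer: {6,8}

Derivation:
Constraint 1 (U != W) on D(U)={3,4,5,6} D(W)={3,6,7,8}: no change
Constraint 2 (Y + W = V) on D(Y)={3,5,6,8} D(W)={3,6,7,8} D(V)={3,4,6,7,8}: Y {3,5,6,8}->{3,5}; W {3,6,7,8}->{3}; V {3,4,6,7,8}->{6,8}
Constraint 3 (Y != U) on D(Y)={3,5} D(U)={3,4,5,6}: no change
So after constraint 3: D(V) = {6,8}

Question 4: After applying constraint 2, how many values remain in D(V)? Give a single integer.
Answer: 2

Derivation:
Constraint 1 (U != W) on D(U)={3,4,5,6} D(W)={3,6,7,8}: no change
Constraint 2 (Y + W = V) on D(Y)={3,5,6,8} D(W)={3,6,7,8} D(V)={3,4,6,7,8}: Y {3,5,6,8}->{3,5}; W {3,6,7,8}->{3}; V {3,4,6,7,8}->{6,8}
So after constraint 2: D(V)={6,8}, size = 2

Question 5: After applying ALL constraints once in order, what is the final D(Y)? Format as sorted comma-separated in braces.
Constraint 1 (U != W) on D(U)={3,4,5,6} D(W)={3,6,7,8}: no change
Constraint 2 (Y + W = V) on D(Y)={3,5,6,8} D(W)={3,6,7,8} D(V)={3,4,6,7,8}: Y {3,5,6,8}->{3,5}; W {3,6,7,8}->{3}; V {3,4,6,7,8}->{6,8}
Constraint 3 (Y != U) on D(Y)={3,5} D(U)={3,4,5,6}: no change
So after all 3 constraints: D(Y) = {3,5}

Answer: {3,5}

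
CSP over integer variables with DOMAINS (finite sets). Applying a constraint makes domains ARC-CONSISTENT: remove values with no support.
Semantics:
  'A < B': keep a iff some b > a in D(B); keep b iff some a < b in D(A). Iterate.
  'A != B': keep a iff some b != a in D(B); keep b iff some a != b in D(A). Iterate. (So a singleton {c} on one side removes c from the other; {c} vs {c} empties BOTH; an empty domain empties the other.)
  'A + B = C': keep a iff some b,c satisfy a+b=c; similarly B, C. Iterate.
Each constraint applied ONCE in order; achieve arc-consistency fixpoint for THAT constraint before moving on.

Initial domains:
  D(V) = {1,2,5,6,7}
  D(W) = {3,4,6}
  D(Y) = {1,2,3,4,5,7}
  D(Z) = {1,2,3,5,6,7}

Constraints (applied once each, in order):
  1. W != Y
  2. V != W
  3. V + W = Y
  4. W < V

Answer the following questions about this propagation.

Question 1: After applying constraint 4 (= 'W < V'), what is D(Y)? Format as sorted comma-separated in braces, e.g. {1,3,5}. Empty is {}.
Answer: {4,5,7}

Derivation:
Constraint 1 (W != Y) on D(W)={3,4,6} D(Y)={1,2,3,4,5,7}: no change
Constraint 2 (V != W) on D(V)={1,2,5,6,7} D(W)={3,4,6}: no change
Constraint 3 (V + W = Y) on D(V)={1,2,5,6,7} D(W)={3,4,6} D(Y)={1,2,3,4,5,7}: V {1,2,5,6,7}->{1,2}; Y {1,2,3,4,5,7}->{4,5,7}
Constraint 4 (W < V) on D(W)={3,4,6} D(V)={1,2}: W {3,4,6}->{}; V {1,2}->{}
So after constraint 4: D(Y) = {4,5,7}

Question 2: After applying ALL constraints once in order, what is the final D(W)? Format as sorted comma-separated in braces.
Constraint 1 (W != Y) on D(W)={3,4,6} D(Y)={1,2,3,4,5,7}: no change
Constraint 2 (V != W) on D(V)={1,2,5,6,7} D(W)={3,4,6}: no change
Constraint 3 (V + W = Y) on D(V)={1,2,5,6,7} D(W)={3,4,6} D(Y)={1,2,3,4,5,7}: V {1,2,5,6,7}->{1,2}; Y {1,2,3,4,5,7}->{4,5,7}
Constraint 4 (W < V) on D(W)={3,4,6} D(V)={1,2}: W {3,4,6}->{}; V {1,2}->{}
So after all 4 constraints: D(W) = {}

Answer: {}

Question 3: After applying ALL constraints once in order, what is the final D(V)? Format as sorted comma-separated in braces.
Answer: {}

Derivation:
Constraint 1 (W != Y) on D(W)={3,4,6} D(Y)={1,2,3,4,5,7}: no change
Constraint 2 (V != W) on D(V)={1,2,5,6,7} D(W)={3,4,6}: no change
Constraint 3 (V + W = Y) on D(V)={1,2,5,6,7} D(W)={3,4,6} D(Y)={1,2,3,4,5,7}: V {1,2,5,6,7}->{1,2}; Y {1,2,3,4,5,7}->{4,5,7}
Constraint 4 (W < V) on D(W)={3,4,6} D(V)={1,2}: W {3,4,6}->{}; V {1,2}->{}
So after all 4 constraints: D(V) = {}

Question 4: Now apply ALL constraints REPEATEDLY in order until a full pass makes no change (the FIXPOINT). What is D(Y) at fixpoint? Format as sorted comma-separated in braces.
Answer: {}

Derivation:
pass 0 (initial): D(Y)={1,2,3,4,5,7}
pass 1: V {1,2,5,6,7}->{}; W {3,4,6}->{}; Y {1,2,3,4,5,7}->{4,5,7}
pass 2: Y {4,5,7}->{}
pass 3: no change
Fixpoint after 3 passes: D(Y) = {}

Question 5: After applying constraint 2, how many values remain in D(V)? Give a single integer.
Answer: 5

Derivation:
Constraint 1 (W != Y) on D(W)={3,4,6} D(Y)={1,2,3,4,5,7}: no change
Constraint 2 (V != W) on D(V)={1,2,5,6,7} D(W)={3,4,6}: no change
So after constraint 2: D(V)={1,2,5,6,7}, size = 5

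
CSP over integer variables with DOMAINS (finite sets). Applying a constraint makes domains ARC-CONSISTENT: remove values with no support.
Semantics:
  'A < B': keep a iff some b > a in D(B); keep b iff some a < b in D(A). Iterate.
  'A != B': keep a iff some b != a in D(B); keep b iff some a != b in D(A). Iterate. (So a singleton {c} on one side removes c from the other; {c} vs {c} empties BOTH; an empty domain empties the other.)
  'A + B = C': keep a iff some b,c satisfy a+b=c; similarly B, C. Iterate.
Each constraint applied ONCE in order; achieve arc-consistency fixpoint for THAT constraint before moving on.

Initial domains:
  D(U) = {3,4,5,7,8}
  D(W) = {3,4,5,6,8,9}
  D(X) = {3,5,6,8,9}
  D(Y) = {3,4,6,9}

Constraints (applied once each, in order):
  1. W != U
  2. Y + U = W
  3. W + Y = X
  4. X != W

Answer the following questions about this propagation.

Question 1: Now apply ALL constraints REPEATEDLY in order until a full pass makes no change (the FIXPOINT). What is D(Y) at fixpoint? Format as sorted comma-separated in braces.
pass 0 (initial): D(Y)={3,4,6,9}
pass 1: U {3,4,5,7,8}->{3,4,5}; W {3,4,5,6,8,9}->{6}; X {3,5,6,8,9}->{9}; Y {3,4,6,9}->{3}
pass 2: U {3,4,5}->{3}
pass 3: no change
Fixpoint after 3 passes: D(Y) = {3}

Answer: {3}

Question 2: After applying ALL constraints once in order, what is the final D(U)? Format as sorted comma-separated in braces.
Constraint 1 (W != U) on D(W)={3,4,5,6,8,9} D(U)={3,4,5,7,8}: no change
Constraint 2 (Y + U = W) on D(Y)={3,4,6,9} D(U)={3,4,5,7,8} D(W)={3,4,5,6,8,9}: Y {3,4,6,9}->{3,4,6}; U {3,4,5,7,8}->{3,4,5}; W {3,4,5,6,8,9}->{6,8,9}
Constraint 3 (W + Y = X) on D(W)={6,8,9} D(Y)={3,4,6} D(X)={3,5,6,8,9}: W {6,8,9}->{6}; Y {3,4,6}->{3}; X {3,5,6,8,9}->{9}
Constraint 4 (X != W) on D(X)={9} D(W)={6}: no change
So after all 4 constraints: D(U) = {3,4,5}

Answer: {3,4,5}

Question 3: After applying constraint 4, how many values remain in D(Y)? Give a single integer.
Answer: 1

Derivation:
Constraint 1 (W != U) on D(W)={3,4,5,6,8,9} D(U)={3,4,5,7,8}: no change
Constraint 2 (Y + U = W) on D(Y)={3,4,6,9} D(U)={3,4,5,7,8} D(W)={3,4,5,6,8,9}: Y {3,4,6,9}->{3,4,6}; U {3,4,5,7,8}->{3,4,5}; W {3,4,5,6,8,9}->{6,8,9}
Constraint 3 (W + Y = X) on D(W)={6,8,9} D(Y)={3,4,6} D(X)={3,5,6,8,9}: W {6,8,9}->{6}; Y {3,4,6}->{3}; X {3,5,6,8,9}->{9}
Constraint 4 (X != W) on D(X)={9} D(W)={6}: no change
So after constraint 4: D(Y)={3}, size = 1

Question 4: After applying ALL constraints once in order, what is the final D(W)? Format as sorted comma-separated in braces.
Answer: {6}

Derivation:
Constraint 1 (W != U) on D(W)={3,4,5,6,8,9} D(U)={3,4,5,7,8}: no change
Constraint 2 (Y + U = W) on D(Y)={3,4,6,9} D(U)={3,4,5,7,8} D(W)={3,4,5,6,8,9}: Y {3,4,6,9}->{3,4,6}; U {3,4,5,7,8}->{3,4,5}; W {3,4,5,6,8,9}->{6,8,9}
Constraint 3 (W + Y = X) on D(W)={6,8,9} D(Y)={3,4,6} D(X)={3,5,6,8,9}: W {6,8,9}->{6}; Y {3,4,6}->{3}; X {3,5,6,8,9}->{9}
Constraint 4 (X != W) on D(X)={9} D(W)={6}: no change
So after all 4 constraints: D(W) = {6}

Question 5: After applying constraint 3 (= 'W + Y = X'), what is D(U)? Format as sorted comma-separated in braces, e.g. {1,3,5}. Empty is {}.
Answer: {3,4,5}

Derivation:
Constraint 1 (W != U) on D(W)={3,4,5,6,8,9} D(U)={3,4,5,7,8}: no change
Constraint 2 (Y + U = W) on D(Y)={3,4,6,9} D(U)={3,4,5,7,8} D(W)={3,4,5,6,8,9}: Y {3,4,6,9}->{3,4,6}; U {3,4,5,7,8}->{3,4,5}; W {3,4,5,6,8,9}->{6,8,9}
Constraint 3 (W + Y = X) on D(W)={6,8,9} D(Y)={3,4,6} D(X)={3,5,6,8,9}: W {6,8,9}->{6}; Y {3,4,6}->{3}; X {3,5,6,8,9}->{9}
So after constraint 3: D(U) = {3,4,5}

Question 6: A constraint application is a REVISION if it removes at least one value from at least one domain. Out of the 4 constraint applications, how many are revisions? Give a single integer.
Answer: 2

Derivation:
Constraint 1 (W != U) on D(W)={3,4,5,6,8,9} D(U)={3,4,5,7,8}: no change => not a revision
Constraint 2 (Y + U = W) on D(Y)={3,4,6,9} D(U)={3,4,5,7,8} D(W)={3,4,5,6,8,9}: Y {3,4,6,9}->{3,4,6}; U {3,4,5,7,8}->{3,4,5}; W {3,4,5,6,8,9}->{6,8,9} => REVISION
Constraint 3 (W + Y = X) on D(W)={6,8,9} D(Y)={3,4,6} D(X)={3,5,6,8,9}: W {6,8,9}->{6}; Y {3,4,6}->{3}; X {3,5,6,8,9}->{9} => REVISION
Constraint 4 (X != W) on D(X)={9} D(W)={6}: no change => not a revision
Total revisions = 2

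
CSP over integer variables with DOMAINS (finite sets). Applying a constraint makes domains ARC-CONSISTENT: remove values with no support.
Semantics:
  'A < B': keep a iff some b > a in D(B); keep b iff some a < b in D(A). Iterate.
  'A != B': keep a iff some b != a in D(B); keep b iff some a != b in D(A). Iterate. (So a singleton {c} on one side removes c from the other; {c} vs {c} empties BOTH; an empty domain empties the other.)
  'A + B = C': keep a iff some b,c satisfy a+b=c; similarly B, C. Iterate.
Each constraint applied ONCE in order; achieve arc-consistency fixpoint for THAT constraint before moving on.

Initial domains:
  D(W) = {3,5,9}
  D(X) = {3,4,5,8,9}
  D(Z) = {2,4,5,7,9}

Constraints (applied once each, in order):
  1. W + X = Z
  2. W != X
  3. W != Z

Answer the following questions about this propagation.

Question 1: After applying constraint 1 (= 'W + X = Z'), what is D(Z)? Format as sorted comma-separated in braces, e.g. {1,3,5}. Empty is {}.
Constraint 1 (W + X = Z) on D(W)={3,5,9} D(X)={3,4,5,8,9} D(Z)={2,4,5,7,9}: W {3,5,9}->{3,5}; X {3,4,5,8,9}->{4}; Z {2,4,5,7,9}->{7,9}
So after constraint 1: D(Z) = {7,9}

Answer: {7,9}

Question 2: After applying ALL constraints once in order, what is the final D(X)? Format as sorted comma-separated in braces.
Constraint 1 (W + X = Z) on D(W)={3,5,9} D(X)={3,4,5,8,9} D(Z)={2,4,5,7,9}: W {3,5,9}->{3,5}; X {3,4,5,8,9}->{4}; Z {2,4,5,7,9}->{7,9}
Constraint 2 (W != X) on D(W)={3,5} D(X)={4}: no change
Constraint 3 (W != Z) on D(W)={3,5} D(Z)={7,9}: no change
So after all 3 constraints: D(X) = {4}

Answer: {4}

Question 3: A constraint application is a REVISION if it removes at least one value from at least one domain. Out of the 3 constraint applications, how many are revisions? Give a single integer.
Constraint 1 (W + X = Z) on D(W)={3,5,9} D(X)={3,4,5,8,9} D(Z)={2,4,5,7,9}: W {3,5,9}->{3,5}; X {3,4,5,8,9}->{4}; Z {2,4,5,7,9}->{7,9} => REVISION
Constraint 2 (W != X) on D(W)={3,5} D(X)={4}: no change => not a revision
Constraint 3 (W != Z) on D(W)={3,5} D(Z)={7,9}: no change => not a revision
Total revisions = 1

Answer: 1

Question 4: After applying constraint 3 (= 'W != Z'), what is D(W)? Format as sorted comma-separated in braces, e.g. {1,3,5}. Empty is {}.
Answer: {3,5}

Derivation:
Constraint 1 (W + X = Z) on D(W)={3,5,9} D(X)={3,4,5,8,9} D(Z)={2,4,5,7,9}: W {3,5,9}->{3,5}; X {3,4,5,8,9}->{4}; Z {2,4,5,7,9}->{7,9}
Constraint 2 (W != X) on D(W)={3,5} D(X)={4}: no change
Constraint 3 (W != Z) on D(W)={3,5} D(Z)={7,9}: no change
So after constraint 3: D(W) = {3,5}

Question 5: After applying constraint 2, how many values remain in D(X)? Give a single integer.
Constraint 1 (W + X = Z) on D(W)={3,5,9} D(X)={3,4,5,8,9} D(Z)={2,4,5,7,9}: W {3,5,9}->{3,5}; X {3,4,5,8,9}->{4}; Z {2,4,5,7,9}->{7,9}
Constraint 2 (W != X) on D(W)={3,5} D(X)={4}: no change
So after constraint 2: D(X)={4}, size = 1

Answer: 1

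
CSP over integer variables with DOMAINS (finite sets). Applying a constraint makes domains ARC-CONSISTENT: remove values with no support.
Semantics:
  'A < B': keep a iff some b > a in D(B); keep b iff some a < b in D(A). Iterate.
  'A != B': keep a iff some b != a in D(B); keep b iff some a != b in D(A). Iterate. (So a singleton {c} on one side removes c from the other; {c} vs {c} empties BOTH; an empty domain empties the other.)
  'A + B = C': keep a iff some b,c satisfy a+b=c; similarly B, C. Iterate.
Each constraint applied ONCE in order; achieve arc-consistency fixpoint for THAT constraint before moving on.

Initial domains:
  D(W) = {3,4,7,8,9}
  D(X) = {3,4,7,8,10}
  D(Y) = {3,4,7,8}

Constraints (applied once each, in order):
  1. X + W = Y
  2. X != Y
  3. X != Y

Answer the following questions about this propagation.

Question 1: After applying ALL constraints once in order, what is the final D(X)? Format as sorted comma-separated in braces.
Answer: {3,4}

Derivation:
Constraint 1 (X + W = Y) on D(X)={3,4,7,8,10} D(W)={3,4,7,8,9} D(Y)={3,4,7,8}: X {3,4,7,8,10}->{3,4}; W {3,4,7,8,9}->{3,4}; Y {3,4,7,8}->{7,8}
Constraint 2 (X != Y) on D(X)={3,4} D(Y)={7,8}: no change
Constraint 3 (X != Y) on D(X)={3,4} D(Y)={7,8}: no change
So after all 3 constraints: D(X) = {3,4}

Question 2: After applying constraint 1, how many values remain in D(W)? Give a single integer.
Answer: 2

Derivation:
Constraint 1 (X + W = Y) on D(X)={3,4,7,8,10} D(W)={3,4,7,8,9} D(Y)={3,4,7,8}: X {3,4,7,8,10}->{3,4}; W {3,4,7,8,9}->{3,4}; Y {3,4,7,8}->{7,8}
So after constraint 1: D(W)={3,4}, size = 2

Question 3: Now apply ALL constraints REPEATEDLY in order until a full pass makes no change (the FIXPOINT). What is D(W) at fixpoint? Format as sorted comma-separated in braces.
pass 0 (initial): D(W)={3,4,7,8,9}
pass 1: W {3,4,7,8,9}->{3,4}; X {3,4,7,8,10}->{3,4}; Y {3,4,7,8}->{7,8}
pass 2: no change
Fixpoint after 2 passes: D(W) = {3,4}

Answer: {3,4}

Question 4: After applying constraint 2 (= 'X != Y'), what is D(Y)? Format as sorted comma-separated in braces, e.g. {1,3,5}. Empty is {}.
Answer: {7,8}

Derivation:
Constraint 1 (X + W = Y) on D(X)={3,4,7,8,10} D(W)={3,4,7,8,9} D(Y)={3,4,7,8}: X {3,4,7,8,10}->{3,4}; W {3,4,7,8,9}->{3,4}; Y {3,4,7,8}->{7,8}
Constraint 2 (X != Y) on D(X)={3,4} D(Y)={7,8}: no change
So after constraint 2: D(Y) = {7,8}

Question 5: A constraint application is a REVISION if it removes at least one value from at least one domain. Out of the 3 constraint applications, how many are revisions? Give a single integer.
Constraint 1 (X + W = Y) on D(X)={3,4,7,8,10} D(W)={3,4,7,8,9} D(Y)={3,4,7,8}: X {3,4,7,8,10}->{3,4}; W {3,4,7,8,9}->{3,4}; Y {3,4,7,8}->{7,8} => REVISION
Constraint 2 (X != Y) on D(X)={3,4} D(Y)={7,8}: no change => not a revision
Constraint 3 (X != Y) on D(X)={3,4} D(Y)={7,8}: no change => not a revision
Total revisions = 1

Answer: 1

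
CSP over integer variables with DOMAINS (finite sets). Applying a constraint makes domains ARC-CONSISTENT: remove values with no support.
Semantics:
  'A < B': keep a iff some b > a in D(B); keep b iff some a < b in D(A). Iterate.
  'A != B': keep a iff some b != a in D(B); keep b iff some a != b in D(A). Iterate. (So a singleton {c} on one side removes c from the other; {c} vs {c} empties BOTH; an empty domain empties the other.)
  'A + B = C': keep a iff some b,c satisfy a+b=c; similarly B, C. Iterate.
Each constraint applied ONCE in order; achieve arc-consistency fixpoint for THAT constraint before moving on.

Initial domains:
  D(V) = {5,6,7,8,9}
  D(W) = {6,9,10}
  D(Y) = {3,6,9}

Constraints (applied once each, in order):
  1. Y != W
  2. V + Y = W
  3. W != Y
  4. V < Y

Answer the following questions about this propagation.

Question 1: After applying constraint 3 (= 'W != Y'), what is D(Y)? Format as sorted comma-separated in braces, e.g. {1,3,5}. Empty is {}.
Answer: {3}

Derivation:
Constraint 1 (Y != W) on D(Y)={3,6,9} D(W)={6,9,10}: no change
Constraint 2 (V + Y = W) on D(V)={5,6,7,8,9} D(Y)={3,6,9} D(W)={6,9,10}: V {5,6,7,8,9}->{6,7}; Y {3,6,9}->{3}; W {6,9,10}->{9,10}
Constraint 3 (W != Y) on D(W)={9,10} D(Y)={3}: no change
So after constraint 3: D(Y) = {3}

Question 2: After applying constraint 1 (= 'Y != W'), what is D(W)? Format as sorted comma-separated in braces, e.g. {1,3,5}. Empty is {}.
Constraint 1 (Y != W) on D(Y)={3,6,9} D(W)={6,9,10}: no change
So after constraint 1: D(W) = {6,9,10}

Answer: {6,9,10}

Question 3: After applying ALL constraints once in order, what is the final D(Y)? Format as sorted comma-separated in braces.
Constraint 1 (Y != W) on D(Y)={3,6,9} D(W)={6,9,10}: no change
Constraint 2 (V + Y = W) on D(V)={5,6,7,8,9} D(Y)={3,6,9} D(W)={6,9,10}: V {5,6,7,8,9}->{6,7}; Y {3,6,9}->{3}; W {6,9,10}->{9,10}
Constraint 3 (W != Y) on D(W)={9,10} D(Y)={3}: no change
Constraint 4 (V < Y) on D(V)={6,7} D(Y)={3}: V {6,7}->{}; Y {3}->{}
So after all 4 constraints: D(Y) = {}

Answer: {}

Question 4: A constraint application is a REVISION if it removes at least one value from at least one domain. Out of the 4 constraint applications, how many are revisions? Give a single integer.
Answer: 2

Derivation:
Constraint 1 (Y != W) on D(Y)={3,6,9} D(W)={6,9,10}: no change => not a revision
Constraint 2 (V + Y = W) on D(V)={5,6,7,8,9} D(Y)={3,6,9} D(W)={6,9,10}: V {5,6,7,8,9}->{6,7}; Y {3,6,9}->{3}; W {6,9,10}->{9,10} => REVISION
Constraint 3 (W != Y) on D(W)={9,10} D(Y)={3}: no change => not a revision
Constraint 4 (V < Y) on D(V)={6,7} D(Y)={3}: V {6,7}->{}; Y {3}->{} => REVISION
Total revisions = 2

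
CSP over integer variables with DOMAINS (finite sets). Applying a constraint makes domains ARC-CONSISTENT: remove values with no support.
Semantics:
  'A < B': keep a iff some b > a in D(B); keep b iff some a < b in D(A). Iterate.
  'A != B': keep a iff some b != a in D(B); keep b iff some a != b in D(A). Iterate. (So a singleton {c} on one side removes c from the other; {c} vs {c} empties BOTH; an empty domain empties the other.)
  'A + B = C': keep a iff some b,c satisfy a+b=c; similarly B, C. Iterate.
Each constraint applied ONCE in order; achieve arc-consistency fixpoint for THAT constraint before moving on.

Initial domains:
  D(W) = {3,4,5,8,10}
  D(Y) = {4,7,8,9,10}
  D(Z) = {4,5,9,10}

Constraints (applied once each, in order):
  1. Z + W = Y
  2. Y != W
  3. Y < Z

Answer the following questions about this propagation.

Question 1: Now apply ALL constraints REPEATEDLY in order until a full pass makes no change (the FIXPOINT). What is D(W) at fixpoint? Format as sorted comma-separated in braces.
Answer: {}

Derivation:
pass 0 (initial): D(W)={3,4,5,8,10}
pass 1: W {3,4,5,8,10}->{3,4,5}; Y {4,7,8,9,10}->{}; Z {4,5,9,10}->{}
pass 2: W {3,4,5}->{}
pass 3: no change
Fixpoint after 3 passes: D(W) = {}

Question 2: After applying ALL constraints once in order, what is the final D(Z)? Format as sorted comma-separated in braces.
Constraint 1 (Z + W = Y) on D(Z)={4,5,9,10} D(W)={3,4,5,8,10} D(Y)={4,7,8,9,10}: Z {4,5,9,10}->{4,5}; W {3,4,5,8,10}->{3,4,5}; Y {4,7,8,9,10}->{7,8,9,10}
Constraint 2 (Y != W) on D(Y)={7,8,9,10} D(W)={3,4,5}: no change
Constraint 3 (Y < Z) on D(Y)={7,8,9,10} D(Z)={4,5}: Y {7,8,9,10}->{}; Z {4,5}->{}
So after all 3 constraints: D(Z) = {}

Answer: {}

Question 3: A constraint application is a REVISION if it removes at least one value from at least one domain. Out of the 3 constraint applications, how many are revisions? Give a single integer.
Constraint 1 (Z + W = Y) on D(Z)={4,5,9,10} D(W)={3,4,5,8,10} D(Y)={4,7,8,9,10}: Z {4,5,9,10}->{4,5}; W {3,4,5,8,10}->{3,4,5}; Y {4,7,8,9,10}->{7,8,9,10} => REVISION
Constraint 2 (Y != W) on D(Y)={7,8,9,10} D(W)={3,4,5}: no change => not a revision
Constraint 3 (Y < Z) on D(Y)={7,8,9,10} D(Z)={4,5}: Y {7,8,9,10}->{}; Z {4,5}->{} => REVISION
Total revisions = 2

Answer: 2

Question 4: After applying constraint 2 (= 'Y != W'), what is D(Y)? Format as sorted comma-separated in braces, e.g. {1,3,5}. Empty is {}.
Answer: {7,8,9,10}

Derivation:
Constraint 1 (Z + W = Y) on D(Z)={4,5,9,10} D(W)={3,4,5,8,10} D(Y)={4,7,8,9,10}: Z {4,5,9,10}->{4,5}; W {3,4,5,8,10}->{3,4,5}; Y {4,7,8,9,10}->{7,8,9,10}
Constraint 2 (Y != W) on D(Y)={7,8,9,10} D(W)={3,4,5}: no change
So after constraint 2: D(Y) = {7,8,9,10}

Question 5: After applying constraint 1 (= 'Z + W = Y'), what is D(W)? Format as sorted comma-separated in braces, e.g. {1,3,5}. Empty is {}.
Answer: {3,4,5}

Derivation:
Constraint 1 (Z + W = Y) on D(Z)={4,5,9,10} D(W)={3,4,5,8,10} D(Y)={4,7,8,9,10}: Z {4,5,9,10}->{4,5}; W {3,4,5,8,10}->{3,4,5}; Y {4,7,8,9,10}->{7,8,9,10}
So after constraint 1: D(W) = {3,4,5}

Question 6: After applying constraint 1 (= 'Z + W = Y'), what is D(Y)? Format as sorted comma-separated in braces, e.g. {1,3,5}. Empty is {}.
Answer: {7,8,9,10}

Derivation:
Constraint 1 (Z + W = Y) on D(Z)={4,5,9,10} D(W)={3,4,5,8,10} D(Y)={4,7,8,9,10}: Z {4,5,9,10}->{4,5}; W {3,4,5,8,10}->{3,4,5}; Y {4,7,8,9,10}->{7,8,9,10}
So after constraint 1: D(Y) = {7,8,9,10}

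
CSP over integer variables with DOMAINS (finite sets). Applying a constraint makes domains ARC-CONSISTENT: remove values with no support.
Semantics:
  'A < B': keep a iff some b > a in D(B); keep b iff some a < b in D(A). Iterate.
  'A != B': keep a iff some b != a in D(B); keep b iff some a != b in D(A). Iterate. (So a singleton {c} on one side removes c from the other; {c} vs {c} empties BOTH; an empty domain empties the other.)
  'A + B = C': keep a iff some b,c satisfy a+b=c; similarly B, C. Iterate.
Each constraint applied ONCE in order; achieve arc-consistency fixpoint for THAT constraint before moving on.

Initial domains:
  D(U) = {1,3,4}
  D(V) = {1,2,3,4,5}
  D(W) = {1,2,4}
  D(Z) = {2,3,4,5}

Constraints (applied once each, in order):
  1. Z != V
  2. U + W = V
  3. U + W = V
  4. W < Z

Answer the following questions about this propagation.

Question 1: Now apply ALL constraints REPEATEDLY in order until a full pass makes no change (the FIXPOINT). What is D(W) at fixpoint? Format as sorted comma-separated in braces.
Answer: {1,2,4}

Derivation:
pass 0 (initial): D(W)={1,2,4}
pass 1: V {1,2,3,4,5}->{2,3,4,5}
pass 2: no change
Fixpoint after 2 passes: D(W) = {1,2,4}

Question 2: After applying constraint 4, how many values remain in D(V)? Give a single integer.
Answer: 4

Derivation:
Constraint 1 (Z != V) on D(Z)={2,3,4,5} D(V)={1,2,3,4,5}: no change
Constraint 2 (U + W = V) on D(U)={1,3,4} D(W)={1,2,4} D(V)={1,2,3,4,5}: V {1,2,3,4,5}->{2,3,4,5}
Constraint 3 (U + W = V) on D(U)={1,3,4} D(W)={1,2,4} D(V)={2,3,4,5}: no change
Constraint 4 (W < Z) on D(W)={1,2,4} D(Z)={2,3,4,5}: no change
So after constraint 4: D(V)={2,3,4,5}, size = 4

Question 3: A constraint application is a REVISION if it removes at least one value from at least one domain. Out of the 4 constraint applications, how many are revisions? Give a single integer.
Constraint 1 (Z != V) on D(Z)={2,3,4,5} D(V)={1,2,3,4,5}: no change => not a revision
Constraint 2 (U + W = V) on D(U)={1,3,4} D(W)={1,2,4} D(V)={1,2,3,4,5}: V {1,2,3,4,5}->{2,3,4,5} => REVISION
Constraint 3 (U + W = V) on D(U)={1,3,4} D(W)={1,2,4} D(V)={2,3,4,5}: no change => not a revision
Constraint 4 (W < Z) on D(W)={1,2,4} D(Z)={2,3,4,5}: no change => not a revision
Total revisions = 1

Answer: 1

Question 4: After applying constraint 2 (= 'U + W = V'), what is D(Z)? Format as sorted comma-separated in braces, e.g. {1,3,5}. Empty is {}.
Constraint 1 (Z != V) on D(Z)={2,3,4,5} D(V)={1,2,3,4,5}: no change
Constraint 2 (U + W = V) on D(U)={1,3,4} D(W)={1,2,4} D(V)={1,2,3,4,5}: V {1,2,3,4,5}->{2,3,4,5}
So after constraint 2: D(Z) = {2,3,4,5}

Answer: {2,3,4,5}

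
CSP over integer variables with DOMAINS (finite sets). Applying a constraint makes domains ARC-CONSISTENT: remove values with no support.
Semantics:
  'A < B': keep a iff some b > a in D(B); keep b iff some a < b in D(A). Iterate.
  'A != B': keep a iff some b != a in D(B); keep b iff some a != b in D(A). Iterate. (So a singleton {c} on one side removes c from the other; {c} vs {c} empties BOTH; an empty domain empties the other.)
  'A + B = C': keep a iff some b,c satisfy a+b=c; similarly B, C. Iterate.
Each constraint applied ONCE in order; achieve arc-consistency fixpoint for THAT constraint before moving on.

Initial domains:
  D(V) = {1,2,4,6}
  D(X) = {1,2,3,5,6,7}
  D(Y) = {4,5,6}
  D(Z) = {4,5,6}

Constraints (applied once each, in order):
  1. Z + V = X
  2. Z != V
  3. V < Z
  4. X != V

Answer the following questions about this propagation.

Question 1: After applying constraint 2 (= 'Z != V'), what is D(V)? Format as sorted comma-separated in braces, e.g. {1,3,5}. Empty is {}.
Answer: {1,2}

Derivation:
Constraint 1 (Z + V = X) on D(Z)={4,5,6} D(V)={1,2,4,6} D(X)={1,2,3,5,6,7}: V {1,2,4,6}->{1,2}; X {1,2,3,5,6,7}->{5,6,7}
Constraint 2 (Z != V) on D(Z)={4,5,6} D(V)={1,2}: no change
So after constraint 2: D(V) = {1,2}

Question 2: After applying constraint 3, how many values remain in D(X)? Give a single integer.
Constraint 1 (Z + V = X) on D(Z)={4,5,6} D(V)={1,2,4,6} D(X)={1,2,3,5,6,7}: V {1,2,4,6}->{1,2}; X {1,2,3,5,6,7}->{5,6,7}
Constraint 2 (Z != V) on D(Z)={4,5,6} D(V)={1,2}: no change
Constraint 3 (V < Z) on D(V)={1,2} D(Z)={4,5,6}: no change
So after constraint 3: D(X)={5,6,7}, size = 3

Answer: 3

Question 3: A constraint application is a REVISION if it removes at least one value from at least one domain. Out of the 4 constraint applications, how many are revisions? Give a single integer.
Answer: 1

Derivation:
Constraint 1 (Z + V = X) on D(Z)={4,5,6} D(V)={1,2,4,6} D(X)={1,2,3,5,6,7}: V {1,2,4,6}->{1,2}; X {1,2,3,5,6,7}->{5,6,7} => REVISION
Constraint 2 (Z != V) on D(Z)={4,5,6} D(V)={1,2}: no change => not a revision
Constraint 3 (V < Z) on D(V)={1,2} D(Z)={4,5,6}: no change => not a revision
Constraint 4 (X != V) on D(X)={5,6,7} D(V)={1,2}: no change => not a revision
Total revisions = 1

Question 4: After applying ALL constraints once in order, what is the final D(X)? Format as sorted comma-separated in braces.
Constraint 1 (Z + V = X) on D(Z)={4,5,6} D(V)={1,2,4,6} D(X)={1,2,3,5,6,7}: V {1,2,4,6}->{1,2}; X {1,2,3,5,6,7}->{5,6,7}
Constraint 2 (Z != V) on D(Z)={4,5,6} D(V)={1,2}: no change
Constraint 3 (V < Z) on D(V)={1,2} D(Z)={4,5,6}: no change
Constraint 4 (X != V) on D(X)={5,6,7} D(V)={1,2}: no change
So after all 4 constraints: D(X) = {5,6,7}

Answer: {5,6,7}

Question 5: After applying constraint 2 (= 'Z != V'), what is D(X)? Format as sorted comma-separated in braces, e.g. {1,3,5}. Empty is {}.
Constraint 1 (Z + V = X) on D(Z)={4,5,6} D(V)={1,2,4,6} D(X)={1,2,3,5,6,7}: V {1,2,4,6}->{1,2}; X {1,2,3,5,6,7}->{5,6,7}
Constraint 2 (Z != V) on D(Z)={4,5,6} D(V)={1,2}: no change
So after constraint 2: D(X) = {5,6,7}

Answer: {5,6,7}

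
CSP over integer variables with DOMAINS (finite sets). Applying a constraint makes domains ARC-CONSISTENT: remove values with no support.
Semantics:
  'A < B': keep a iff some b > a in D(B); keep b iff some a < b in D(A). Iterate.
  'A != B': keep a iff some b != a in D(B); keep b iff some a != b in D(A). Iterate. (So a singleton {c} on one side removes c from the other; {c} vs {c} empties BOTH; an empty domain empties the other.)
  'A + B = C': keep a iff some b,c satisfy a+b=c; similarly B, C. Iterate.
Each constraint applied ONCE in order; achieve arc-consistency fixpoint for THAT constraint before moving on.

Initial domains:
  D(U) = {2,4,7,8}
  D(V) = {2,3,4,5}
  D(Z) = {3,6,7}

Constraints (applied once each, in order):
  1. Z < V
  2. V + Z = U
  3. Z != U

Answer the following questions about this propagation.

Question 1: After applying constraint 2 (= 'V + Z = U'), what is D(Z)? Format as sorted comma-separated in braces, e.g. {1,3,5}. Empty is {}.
Answer: {3}

Derivation:
Constraint 1 (Z < V) on D(Z)={3,6,7} D(V)={2,3,4,5}: Z {3,6,7}->{3}; V {2,3,4,5}->{4,5}
Constraint 2 (V + Z = U) on D(V)={4,5} D(Z)={3} D(U)={2,4,7,8}: U {2,4,7,8}->{7,8}
So after constraint 2: D(Z) = {3}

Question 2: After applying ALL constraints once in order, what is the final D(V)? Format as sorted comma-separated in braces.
Answer: {4,5}

Derivation:
Constraint 1 (Z < V) on D(Z)={3,6,7} D(V)={2,3,4,5}: Z {3,6,7}->{3}; V {2,3,4,5}->{4,5}
Constraint 2 (V + Z = U) on D(V)={4,5} D(Z)={3} D(U)={2,4,7,8}: U {2,4,7,8}->{7,8}
Constraint 3 (Z != U) on D(Z)={3} D(U)={7,8}: no change
So after all 3 constraints: D(V) = {4,5}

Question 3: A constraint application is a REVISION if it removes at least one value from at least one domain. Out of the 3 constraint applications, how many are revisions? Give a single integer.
Constraint 1 (Z < V) on D(Z)={3,6,7} D(V)={2,3,4,5}: Z {3,6,7}->{3}; V {2,3,4,5}->{4,5} => REVISION
Constraint 2 (V + Z = U) on D(V)={4,5} D(Z)={3} D(U)={2,4,7,8}: U {2,4,7,8}->{7,8} => REVISION
Constraint 3 (Z != U) on D(Z)={3} D(U)={7,8}: no change => not a revision
Total revisions = 2

Answer: 2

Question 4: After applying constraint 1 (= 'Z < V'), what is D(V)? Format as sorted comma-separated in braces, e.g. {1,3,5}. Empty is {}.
Constraint 1 (Z < V) on D(Z)={3,6,7} D(V)={2,3,4,5}: Z {3,6,7}->{3}; V {2,3,4,5}->{4,5}
So after constraint 1: D(V) = {4,5}

Answer: {4,5}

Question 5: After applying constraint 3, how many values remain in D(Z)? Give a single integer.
Constraint 1 (Z < V) on D(Z)={3,6,7} D(V)={2,3,4,5}: Z {3,6,7}->{3}; V {2,3,4,5}->{4,5}
Constraint 2 (V + Z = U) on D(V)={4,5} D(Z)={3} D(U)={2,4,7,8}: U {2,4,7,8}->{7,8}
Constraint 3 (Z != U) on D(Z)={3} D(U)={7,8}: no change
So after constraint 3: D(Z)={3}, size = 1

Answer: 1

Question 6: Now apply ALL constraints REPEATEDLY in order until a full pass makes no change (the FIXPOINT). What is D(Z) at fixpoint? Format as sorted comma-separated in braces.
Answer: {3}

Derivation:
pass 0 (initial): D(Z)={3,6,7}
pass 1: U {2,4,7,8}->{7,8}; V {2,3,4,5}->{4,5}; Z {3,6,7}->{3}
pass 2: no change
Fixpoint after 2 passes: D(Z) = {3}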